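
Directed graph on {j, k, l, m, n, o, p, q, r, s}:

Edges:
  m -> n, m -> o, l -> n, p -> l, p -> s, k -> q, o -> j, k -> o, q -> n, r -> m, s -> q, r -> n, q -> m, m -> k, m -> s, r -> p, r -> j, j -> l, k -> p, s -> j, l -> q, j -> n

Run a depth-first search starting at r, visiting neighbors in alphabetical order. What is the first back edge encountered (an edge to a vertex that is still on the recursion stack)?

o→j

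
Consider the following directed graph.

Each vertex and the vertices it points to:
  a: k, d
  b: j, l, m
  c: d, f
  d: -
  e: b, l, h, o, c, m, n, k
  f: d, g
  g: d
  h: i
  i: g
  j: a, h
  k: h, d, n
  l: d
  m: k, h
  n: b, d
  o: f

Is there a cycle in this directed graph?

DFS with white/gray/black marking, starting from l:
l gray
  d gray
  d black
l black
a gray
  k gray
    h gray
      i gray
        g gray
          g→d: d black — skip
        g black
      i black
    h black
    k→d: d black — skip
    n gray
      b gray
        j gray
          j→a: a is gray → back edge
Back edge found, so a cycle exists: a → k → n → b → j → a.

Yes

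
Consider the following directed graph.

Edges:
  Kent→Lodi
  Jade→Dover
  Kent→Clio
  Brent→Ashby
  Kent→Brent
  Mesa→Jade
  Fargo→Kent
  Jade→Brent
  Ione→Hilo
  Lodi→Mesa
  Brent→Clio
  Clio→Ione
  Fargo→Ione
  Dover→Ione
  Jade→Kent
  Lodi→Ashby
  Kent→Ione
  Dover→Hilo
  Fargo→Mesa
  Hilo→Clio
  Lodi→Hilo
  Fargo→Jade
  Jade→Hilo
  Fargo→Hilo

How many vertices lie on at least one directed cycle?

7

A vertex is on a directed cycle iff it belongs to a strongly connected component of size ≥ 2 (or has a self-loop).
The vertices on cycles are {Clio, Hilo, Ione, Jade, Kent, Lodi, Mesa} — 7 in total.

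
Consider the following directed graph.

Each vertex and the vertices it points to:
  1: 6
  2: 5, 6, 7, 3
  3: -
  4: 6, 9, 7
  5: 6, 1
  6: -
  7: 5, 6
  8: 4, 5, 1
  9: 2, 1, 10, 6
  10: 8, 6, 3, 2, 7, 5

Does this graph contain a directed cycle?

Yes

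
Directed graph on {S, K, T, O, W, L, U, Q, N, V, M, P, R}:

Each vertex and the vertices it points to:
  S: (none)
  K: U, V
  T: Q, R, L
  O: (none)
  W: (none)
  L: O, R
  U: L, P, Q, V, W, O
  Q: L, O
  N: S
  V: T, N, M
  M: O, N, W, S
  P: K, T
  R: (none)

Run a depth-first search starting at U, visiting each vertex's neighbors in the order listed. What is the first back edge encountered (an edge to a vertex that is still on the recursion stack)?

DFS from U (visiting each vertex's neighbors in the order listed); mark gray on enter, black on exit:
U gray
  L gray
    O gray
    O black
    R gray
    R black
  L black
  P gray
    K gray
      K→U: U is gray → back edge
First back edge: K → U.

K->U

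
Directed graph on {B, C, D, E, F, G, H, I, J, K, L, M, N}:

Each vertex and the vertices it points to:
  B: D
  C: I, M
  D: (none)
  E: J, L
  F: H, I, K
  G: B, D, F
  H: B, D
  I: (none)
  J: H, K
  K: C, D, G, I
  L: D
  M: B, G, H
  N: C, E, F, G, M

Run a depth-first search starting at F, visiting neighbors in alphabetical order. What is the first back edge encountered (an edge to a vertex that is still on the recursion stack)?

G->F

DFS from F (visiting neighbors in alphabetical order); mark gray on enter, black on exit:
F gray
  H gray
    B gray
      D gray
      D black
    B black
    H→D: D black — skip
  H black
  I gray
  I black
  K gray
    C gray
      C→I: I black — skip
      M gray
        M→B: B black — skip
        G gray
          G→B: B black — skip
          G→D: D black — skip
          G→F: F is gray → back edge
First back edge: G → F.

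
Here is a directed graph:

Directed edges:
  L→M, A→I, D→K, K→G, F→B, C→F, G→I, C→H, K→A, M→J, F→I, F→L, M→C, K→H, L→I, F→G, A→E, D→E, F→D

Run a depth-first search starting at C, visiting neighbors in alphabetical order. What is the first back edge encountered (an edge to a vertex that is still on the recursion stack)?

M->C

DFS from C (visiting neighbors in alphabetical order); mark gray on enter, black on exit:
C gray
  F gray
    B gray
    B black
    D gray
      E gray
      E black
      K gray
        A gray
          A→E: E black — skip
          I gray
          I black
        A black
        G gray
          G→I: I black — skip
        G black
        H gray
        H black
      K black
    D black
    F→G: G black — skip
    F→I: I black — skip
    L gray
      L→I: I black — skip
      M gray
        M→C: C is gray → back edge
First back edge: M → C.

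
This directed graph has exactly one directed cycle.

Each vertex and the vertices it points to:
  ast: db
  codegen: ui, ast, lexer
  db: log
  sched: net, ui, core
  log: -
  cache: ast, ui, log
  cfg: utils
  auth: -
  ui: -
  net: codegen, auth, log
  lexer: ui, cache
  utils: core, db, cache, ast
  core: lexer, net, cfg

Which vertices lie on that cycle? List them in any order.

cfg, core, utils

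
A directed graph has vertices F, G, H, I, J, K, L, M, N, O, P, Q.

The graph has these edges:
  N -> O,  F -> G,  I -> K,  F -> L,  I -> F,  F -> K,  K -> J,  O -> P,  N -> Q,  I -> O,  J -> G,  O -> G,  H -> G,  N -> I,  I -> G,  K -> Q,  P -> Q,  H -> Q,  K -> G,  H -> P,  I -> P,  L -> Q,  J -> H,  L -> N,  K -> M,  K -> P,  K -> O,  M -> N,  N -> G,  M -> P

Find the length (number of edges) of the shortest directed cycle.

For each vertex v, BFS finds the shortest path from v back to v.
The shortest such closed walk is I → K → M → N → I, length 4.

4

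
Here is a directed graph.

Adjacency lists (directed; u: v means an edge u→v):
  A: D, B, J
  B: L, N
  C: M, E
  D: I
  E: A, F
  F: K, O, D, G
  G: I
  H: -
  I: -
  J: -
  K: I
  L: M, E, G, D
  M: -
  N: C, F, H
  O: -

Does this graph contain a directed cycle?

Yes

DFS with white/gray/black marking, starting from B:
B gray
  L gray
    M gray
    M black
    E gray
      A gray
        D gray
          I gray
          I black
        D black
        A→B: B is gray → back edge
Back edge found, so a cycle exists: B → L → E → A → B.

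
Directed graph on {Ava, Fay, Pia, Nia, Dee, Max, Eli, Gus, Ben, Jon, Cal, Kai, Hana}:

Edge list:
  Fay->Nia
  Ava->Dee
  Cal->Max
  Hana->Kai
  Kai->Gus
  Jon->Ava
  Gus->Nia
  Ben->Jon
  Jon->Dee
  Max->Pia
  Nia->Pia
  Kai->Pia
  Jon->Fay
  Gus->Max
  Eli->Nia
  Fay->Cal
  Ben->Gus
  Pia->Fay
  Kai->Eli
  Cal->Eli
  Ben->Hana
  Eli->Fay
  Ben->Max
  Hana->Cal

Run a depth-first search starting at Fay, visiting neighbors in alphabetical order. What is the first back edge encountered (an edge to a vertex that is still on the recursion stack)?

Eli→Fay

DFS from Fay (visiting neighbors in alphabetical order); mark gray on enter, black on exit:
Fay gray
  Cal gray
    Eli gray
      Eli→Fay: Fay is gray → back edge
First back edge: Eli → Fay.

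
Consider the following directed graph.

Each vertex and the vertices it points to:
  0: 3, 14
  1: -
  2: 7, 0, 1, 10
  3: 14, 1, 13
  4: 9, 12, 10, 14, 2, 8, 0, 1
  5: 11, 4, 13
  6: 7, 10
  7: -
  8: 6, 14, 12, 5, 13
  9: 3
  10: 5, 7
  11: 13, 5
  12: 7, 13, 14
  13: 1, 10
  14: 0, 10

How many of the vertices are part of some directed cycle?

13

A vertex is on a directed cycle iff it belongs to a strongly connected component of size ≥ 2 (or has a self-loop).
The vertices on cycles are {0, 2, 3, 4, 5, 6, 8, 9, 10, 11, 12, 13, 14} — 13 in total.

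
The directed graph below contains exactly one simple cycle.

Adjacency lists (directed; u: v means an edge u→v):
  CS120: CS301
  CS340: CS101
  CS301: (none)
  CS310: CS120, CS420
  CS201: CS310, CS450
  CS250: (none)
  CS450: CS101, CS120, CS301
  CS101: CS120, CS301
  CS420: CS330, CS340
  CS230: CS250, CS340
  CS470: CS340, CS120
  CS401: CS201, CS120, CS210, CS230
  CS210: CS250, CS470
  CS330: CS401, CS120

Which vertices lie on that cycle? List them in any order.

CS201, CS310, CS330, CS401, CS420

DFS with gray/black marking from CS401:
CS401 gray
  CS201 gray
    CS310 gray
      CS120 gray
        CS301 gray
        CS301 black
      CS120 black
      CS420 gray
        CS330 gray
          CS330→CS401: CS401 is gray → back edge
Back edge closes the cycle CS401 → CS201 → CS310 → CS420 → CS330 → CS401; its vertices are {CS201, CS310, CS330, CS401, CS420}.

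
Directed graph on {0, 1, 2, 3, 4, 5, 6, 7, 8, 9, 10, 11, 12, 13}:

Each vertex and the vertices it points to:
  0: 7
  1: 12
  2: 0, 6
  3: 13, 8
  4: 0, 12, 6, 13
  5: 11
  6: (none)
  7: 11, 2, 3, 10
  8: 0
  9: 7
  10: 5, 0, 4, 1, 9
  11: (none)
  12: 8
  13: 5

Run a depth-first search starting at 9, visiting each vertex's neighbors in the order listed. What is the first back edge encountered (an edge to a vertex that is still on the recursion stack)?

0→7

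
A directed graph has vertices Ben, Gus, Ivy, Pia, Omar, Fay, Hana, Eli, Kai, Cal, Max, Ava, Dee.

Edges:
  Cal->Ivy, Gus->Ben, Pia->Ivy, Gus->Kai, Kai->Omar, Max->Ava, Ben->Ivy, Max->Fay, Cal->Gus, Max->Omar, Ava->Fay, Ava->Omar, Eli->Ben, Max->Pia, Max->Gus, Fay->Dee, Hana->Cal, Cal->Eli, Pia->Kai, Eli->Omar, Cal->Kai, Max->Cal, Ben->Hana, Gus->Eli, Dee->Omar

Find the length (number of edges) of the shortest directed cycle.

4

For each vertex v, BFS finds the shortest path from v back to v.
The shortest such closed walk is Cal → Eli → Ben → Hana → Cal, length 4.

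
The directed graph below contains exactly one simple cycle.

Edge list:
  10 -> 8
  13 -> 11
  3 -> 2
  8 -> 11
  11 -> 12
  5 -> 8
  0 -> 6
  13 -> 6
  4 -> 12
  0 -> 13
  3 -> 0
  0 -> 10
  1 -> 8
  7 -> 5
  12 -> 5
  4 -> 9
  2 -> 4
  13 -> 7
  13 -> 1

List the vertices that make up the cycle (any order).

DFS with gray/black marking from 12:
12 gray
  5 gray
    8 gray
      11 gray
        11→12: 12 is gray → back edge
Back edge closes the cycle 12 → 5 → 8 → 11 → 12; its vertices are {5, 8, 11, 12}.

5, 8, 11, 12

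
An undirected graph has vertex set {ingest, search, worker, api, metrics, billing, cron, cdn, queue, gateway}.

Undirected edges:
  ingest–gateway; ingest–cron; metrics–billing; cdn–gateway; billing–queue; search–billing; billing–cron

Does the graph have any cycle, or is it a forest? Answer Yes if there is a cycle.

No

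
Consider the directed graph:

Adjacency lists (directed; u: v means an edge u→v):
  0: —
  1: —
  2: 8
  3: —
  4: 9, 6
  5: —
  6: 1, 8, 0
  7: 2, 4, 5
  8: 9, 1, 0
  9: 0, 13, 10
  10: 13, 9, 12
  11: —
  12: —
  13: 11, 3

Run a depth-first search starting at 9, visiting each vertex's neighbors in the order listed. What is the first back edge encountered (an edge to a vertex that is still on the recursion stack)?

10→9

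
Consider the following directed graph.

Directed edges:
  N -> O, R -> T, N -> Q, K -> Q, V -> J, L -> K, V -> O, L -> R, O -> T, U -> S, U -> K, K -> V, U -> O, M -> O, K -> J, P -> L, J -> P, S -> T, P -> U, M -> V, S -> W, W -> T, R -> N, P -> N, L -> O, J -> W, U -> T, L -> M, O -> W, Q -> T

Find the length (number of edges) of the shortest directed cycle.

For each vertex v, BFS finds the shortest path from v back to v.
The shortest such closed walk is P → L → K → J → P, length 4.

4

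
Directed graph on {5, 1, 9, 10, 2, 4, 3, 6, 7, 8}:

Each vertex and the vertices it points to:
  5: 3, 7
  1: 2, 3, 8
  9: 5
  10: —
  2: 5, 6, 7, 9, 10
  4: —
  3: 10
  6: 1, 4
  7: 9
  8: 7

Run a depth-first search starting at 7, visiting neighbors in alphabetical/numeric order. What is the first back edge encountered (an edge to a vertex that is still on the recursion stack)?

DFS from 7 (visiting neighbors in alphabetical/numeric order); mark gray on enter, black on exit:
7 gray
  9 gray
    5 gray
      3 gray
        10 gray
        10 black
      3 black
      5→7: 7 is gray → back edge
First back edge: 5 → 7.

5→7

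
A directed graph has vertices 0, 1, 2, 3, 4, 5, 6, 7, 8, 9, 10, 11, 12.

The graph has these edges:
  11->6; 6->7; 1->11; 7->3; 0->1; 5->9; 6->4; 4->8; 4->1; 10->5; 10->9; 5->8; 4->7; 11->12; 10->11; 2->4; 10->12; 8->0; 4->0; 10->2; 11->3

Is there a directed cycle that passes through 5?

5 lies on a cycle iff there is a path from 5 back to itself.
Exploring from 5, it never reaches itself; equivalently, its strongly connected component is a singleton.

No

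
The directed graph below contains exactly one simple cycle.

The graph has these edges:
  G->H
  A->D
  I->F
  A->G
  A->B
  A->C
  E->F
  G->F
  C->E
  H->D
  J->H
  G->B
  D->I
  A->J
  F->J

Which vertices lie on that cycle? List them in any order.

D, F, H, I, J

DFS with gray/black marking from H:
H gray
  D gray
    I gray
      F gray
        J gray
          J→H: H is gray → back edge
Back edge closes the cycle H → D → I → F → J → H; its vertices are {D, F, H, I, J}.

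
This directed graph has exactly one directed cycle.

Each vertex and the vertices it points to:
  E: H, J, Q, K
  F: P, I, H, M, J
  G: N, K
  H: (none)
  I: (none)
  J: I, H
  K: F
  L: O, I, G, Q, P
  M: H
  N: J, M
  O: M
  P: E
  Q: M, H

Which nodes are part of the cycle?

E, F, K, P

DFS with gray/black marking from P:
P gray
  E gray
    H gray
    H black
    J gray
      I gray
      I black
      J→H: H black — skip
    J black
    Q gray
      M gray
        M→H: H black — skip
      M black
      Q→H: H black — skip
    Q black
    K gray
      F gray
        F→P: P is gray → back edge
Back edge closes the cycle P → E → K → F → P; its vertices are {E, F, K, P}.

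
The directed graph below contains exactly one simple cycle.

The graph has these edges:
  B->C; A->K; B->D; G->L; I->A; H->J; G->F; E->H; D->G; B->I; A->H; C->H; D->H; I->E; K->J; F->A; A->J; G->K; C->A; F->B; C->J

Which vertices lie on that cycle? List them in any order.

B, D, F, G

DFS with gray/black marking from F:
F gray
  A gray
    J gray
    J black
    K gray
      K→J: J black — skip
    K black
    H gray
      H→J: J black — skip
    H black
  A black
  B gray
    C gray
      C→H: H black — skip
      C→A: A black — skip
      C→J: J black — skip
    C black
    D gray
      D→H: H black — skip
      G gray
        G→F: F is gray → back edge
Back edge closes the cycle F → B → D → G → F; its vertices are {B, D, F, G}.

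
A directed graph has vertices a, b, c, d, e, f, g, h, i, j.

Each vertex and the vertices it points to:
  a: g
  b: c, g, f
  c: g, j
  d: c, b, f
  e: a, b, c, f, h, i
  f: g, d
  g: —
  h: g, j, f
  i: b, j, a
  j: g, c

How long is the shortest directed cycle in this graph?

2

For each vertex v, BFS finds the shortest path from v back to v.
The shortest such closed walk is f → d → f, length 2.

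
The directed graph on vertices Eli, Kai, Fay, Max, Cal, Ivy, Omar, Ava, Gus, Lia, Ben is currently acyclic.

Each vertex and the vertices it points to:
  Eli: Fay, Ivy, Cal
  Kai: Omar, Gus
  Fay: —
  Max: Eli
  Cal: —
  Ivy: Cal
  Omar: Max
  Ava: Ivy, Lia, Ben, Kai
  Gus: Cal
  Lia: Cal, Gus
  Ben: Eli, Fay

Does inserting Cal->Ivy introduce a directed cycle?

Yes

Adding Cal→Ivy creates a cycle iff Ivy can already reach Cal.
Path from Ivy: Ivy → Cal.
So Ivy → … → Cal → Ivy is a cycle.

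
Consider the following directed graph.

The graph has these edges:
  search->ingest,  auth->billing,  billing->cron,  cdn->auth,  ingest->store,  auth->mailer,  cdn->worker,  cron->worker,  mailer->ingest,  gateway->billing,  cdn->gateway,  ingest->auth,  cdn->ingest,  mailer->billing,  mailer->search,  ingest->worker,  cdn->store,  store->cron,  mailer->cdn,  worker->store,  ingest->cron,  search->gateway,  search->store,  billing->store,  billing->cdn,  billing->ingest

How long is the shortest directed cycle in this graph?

For each vertex v, BFS finds the shortest path from v back to v.
The shortest such closed walk is mailer → cdn → auth → mailer, length 3.

3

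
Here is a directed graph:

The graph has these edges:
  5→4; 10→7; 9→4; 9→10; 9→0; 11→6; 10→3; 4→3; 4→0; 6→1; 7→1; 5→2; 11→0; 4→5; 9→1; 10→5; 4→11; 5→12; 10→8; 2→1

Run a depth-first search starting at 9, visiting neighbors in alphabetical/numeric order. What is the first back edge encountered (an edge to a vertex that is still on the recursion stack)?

5→4

DFS from 9 (visiting neighbors in alphabetical/numeric order); mark gray on enter, black on exit:
9 gray
  0 gray
  0 black
  1 gray
  1 black
  4 gray
    4→0: 0 black — skip
    3 gray
    3 black
    5 gray
      2 gray
        2→1: 1 black — skip
      2 black
      5→4: 4 is gray → back edge
First back edge: 5 → 4.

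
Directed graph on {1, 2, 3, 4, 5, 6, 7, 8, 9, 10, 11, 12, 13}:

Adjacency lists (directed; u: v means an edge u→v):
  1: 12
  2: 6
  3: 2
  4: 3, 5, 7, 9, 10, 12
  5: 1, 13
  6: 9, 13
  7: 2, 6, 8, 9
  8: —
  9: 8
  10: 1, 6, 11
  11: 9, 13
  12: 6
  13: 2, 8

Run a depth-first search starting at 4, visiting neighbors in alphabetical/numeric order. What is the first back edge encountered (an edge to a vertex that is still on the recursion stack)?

13->2

DFS from 4 (visiting neighbors in alphabetical/numeric order); mark gray on enter, black on exit:
4 gray
  3 gray
    2 gray
      6 gray
        9 gray
          8 gray
          8 black
        9 black
        13 gray
          13→2: 2 is gray → back edge
First back edge: 13 → 2.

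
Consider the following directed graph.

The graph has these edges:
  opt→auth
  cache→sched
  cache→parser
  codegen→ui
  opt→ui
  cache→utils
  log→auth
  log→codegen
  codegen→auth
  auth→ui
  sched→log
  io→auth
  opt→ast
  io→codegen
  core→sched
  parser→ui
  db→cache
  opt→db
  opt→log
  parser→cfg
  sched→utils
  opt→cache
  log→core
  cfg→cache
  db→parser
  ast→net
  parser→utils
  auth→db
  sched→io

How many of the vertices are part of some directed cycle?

A vertex is on a directed cycle iff it belongs to a strongly connected component of size ≥ 2 (or has a self-loop).
The vertices on cycles are {db, io, cfg, log, auth, core, cache, sched, parser, codegen} — 10 in total.

10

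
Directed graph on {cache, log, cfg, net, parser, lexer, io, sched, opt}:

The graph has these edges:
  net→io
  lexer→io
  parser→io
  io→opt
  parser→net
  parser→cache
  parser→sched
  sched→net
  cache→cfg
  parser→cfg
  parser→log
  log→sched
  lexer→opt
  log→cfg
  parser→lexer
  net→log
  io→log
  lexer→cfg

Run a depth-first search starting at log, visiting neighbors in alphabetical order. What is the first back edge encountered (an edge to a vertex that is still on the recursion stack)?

io->log

DFS from log (visiting neighbors in alphabetical order); mark gray on enter, black on exit:
log gray
  cfg gray
  cfg black
  sched gray
    net gray
      io gray
        io→log: log is gray → back edge
First back edge: io → log.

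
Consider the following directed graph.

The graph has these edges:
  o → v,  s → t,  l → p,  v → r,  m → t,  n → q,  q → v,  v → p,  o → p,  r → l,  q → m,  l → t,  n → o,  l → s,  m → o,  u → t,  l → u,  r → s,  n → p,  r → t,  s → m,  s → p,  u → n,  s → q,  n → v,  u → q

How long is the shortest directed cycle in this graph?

For each vertex v, BFS finds the shortest path from v back to v.
The shortest such closed walk is r → s → q → v → r, length 4.

4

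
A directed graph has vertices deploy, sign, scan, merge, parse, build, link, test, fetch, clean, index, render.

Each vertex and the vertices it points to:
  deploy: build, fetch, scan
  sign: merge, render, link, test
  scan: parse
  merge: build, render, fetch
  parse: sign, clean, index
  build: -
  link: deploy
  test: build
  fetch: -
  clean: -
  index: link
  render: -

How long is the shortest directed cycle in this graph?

5

For each vertex v, BFS finds the shortest path from v back to v.
The shortest such closed walk is parse → sign → link → deploy → scan → parse, length 5.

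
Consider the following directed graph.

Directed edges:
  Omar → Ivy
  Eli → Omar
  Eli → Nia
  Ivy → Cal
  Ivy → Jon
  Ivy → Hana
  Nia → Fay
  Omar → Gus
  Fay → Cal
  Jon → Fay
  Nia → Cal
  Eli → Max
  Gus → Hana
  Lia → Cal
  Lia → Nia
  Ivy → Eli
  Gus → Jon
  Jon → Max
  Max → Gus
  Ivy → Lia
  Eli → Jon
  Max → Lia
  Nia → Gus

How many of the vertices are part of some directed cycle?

A vertex is on a directed cycle iff it belongs to a strongly connected component of size ≥ 2 (or has a self-loop).
The vertices on cycles are {Eli, Gus, Ivy, Jon, Lia, Max, Nia, Omar} — 8 in total.

8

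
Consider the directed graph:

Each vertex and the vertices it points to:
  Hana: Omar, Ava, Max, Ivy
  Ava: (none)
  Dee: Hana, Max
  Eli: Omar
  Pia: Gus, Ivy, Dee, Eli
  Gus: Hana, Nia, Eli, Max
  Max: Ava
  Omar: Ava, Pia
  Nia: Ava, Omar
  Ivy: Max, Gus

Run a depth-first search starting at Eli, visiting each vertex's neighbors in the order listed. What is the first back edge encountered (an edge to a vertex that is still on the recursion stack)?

DFS from Eli (visiting each vertex's neighbors in the order listed); mark gray on enter, black on exit:
Eli gray
  Omar gray
    Ava gray
    Ava black
    Pia gray
      Gus gray
        Hana gray
          Hana→Omar: Omar is gray → back edge
First back edge: Hana → Omar.

Hana->Omar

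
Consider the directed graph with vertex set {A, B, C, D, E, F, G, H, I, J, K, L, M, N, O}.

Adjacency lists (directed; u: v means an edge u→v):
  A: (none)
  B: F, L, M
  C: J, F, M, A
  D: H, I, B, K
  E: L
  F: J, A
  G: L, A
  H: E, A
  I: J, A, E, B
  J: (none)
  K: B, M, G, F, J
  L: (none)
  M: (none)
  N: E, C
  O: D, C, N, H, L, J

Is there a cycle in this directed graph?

No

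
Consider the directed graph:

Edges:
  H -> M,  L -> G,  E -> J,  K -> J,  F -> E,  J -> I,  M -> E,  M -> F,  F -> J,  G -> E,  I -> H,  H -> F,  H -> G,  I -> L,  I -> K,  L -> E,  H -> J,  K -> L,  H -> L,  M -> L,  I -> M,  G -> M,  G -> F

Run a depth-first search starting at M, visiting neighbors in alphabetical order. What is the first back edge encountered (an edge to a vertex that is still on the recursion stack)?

F->E

DFS from M (visiting neighbors in alphabetical order); mark gray on enter, black on exit:
M gray
  E gray
    J gray
      I gray
        H gray
          F gray
            F→E: E is gray → back edge
First back edge: F → E.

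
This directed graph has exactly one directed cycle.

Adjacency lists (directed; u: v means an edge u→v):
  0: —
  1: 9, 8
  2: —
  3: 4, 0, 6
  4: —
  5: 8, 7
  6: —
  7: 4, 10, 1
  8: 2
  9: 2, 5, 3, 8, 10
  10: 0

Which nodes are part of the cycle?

DFS with gray/black marking from 9:
9 gray
  2 gray
  2 black
  5 gray
    8 gray
      8→2: 2 black — skip
    8 black
    7 gray
      4 gray
      4 black
      10 gray
        0 gray
        0 black
      10 black
      1 gray
        1→9: 9 is gray → back edge
Back edge closes the cycle 9 → 5 → 7 → 1 → 9; its vertices are {1, 5, 7, 9}.

1, 5, 7, 9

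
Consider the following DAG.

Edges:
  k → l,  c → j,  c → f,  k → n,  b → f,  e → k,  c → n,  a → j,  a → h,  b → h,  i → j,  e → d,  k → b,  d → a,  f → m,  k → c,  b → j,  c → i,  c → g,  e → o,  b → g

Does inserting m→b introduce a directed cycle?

Yes

Adding m→b creates a cycle iff b can already reach m.
Path from b: b → f → m.
So b → … → m → b is a cycle.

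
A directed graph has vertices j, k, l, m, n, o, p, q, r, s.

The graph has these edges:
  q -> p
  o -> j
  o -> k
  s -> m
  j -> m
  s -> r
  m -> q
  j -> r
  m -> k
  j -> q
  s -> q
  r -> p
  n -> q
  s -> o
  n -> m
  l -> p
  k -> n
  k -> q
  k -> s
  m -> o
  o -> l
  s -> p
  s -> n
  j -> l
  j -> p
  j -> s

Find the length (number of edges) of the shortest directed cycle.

For each vertex v, BFS finds the shortest path from v back to v.
The shortest such closed walk is o → j → s → o, length 3.

3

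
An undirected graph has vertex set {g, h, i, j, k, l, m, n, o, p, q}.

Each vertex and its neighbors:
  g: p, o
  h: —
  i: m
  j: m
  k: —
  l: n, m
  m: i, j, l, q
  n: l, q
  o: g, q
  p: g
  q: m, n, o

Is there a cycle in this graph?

DFS, tracking each vertex's parent; an edge to a visited non-parent vertex closes a cycle.
Start from g:
visit g (parent –)
  visit p (parent g)
    p–g: parent, skip
  visit o (parent g)
    o–g: parent, skip
    visit q (parent o)
      visit m (parent q)
        visit i (parent m)
          i–m: parent, skip
        visit j (parent m)
          j–m: parent, skip
        visit l (parent m)
          visit n (parent l)
            n–l: parent, skip
            n–q: q visited and ≠ parent → cycle
Cycle: q – m – l – n – q.

Yes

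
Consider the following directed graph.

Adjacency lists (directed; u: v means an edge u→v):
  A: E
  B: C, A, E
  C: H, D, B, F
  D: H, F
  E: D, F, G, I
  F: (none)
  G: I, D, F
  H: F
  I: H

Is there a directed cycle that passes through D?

D lies on a cycle iff there is a path from D back to itself.
Exploring from D, it never reaches itself; equivalently, its strongly connected component is a singleton.

No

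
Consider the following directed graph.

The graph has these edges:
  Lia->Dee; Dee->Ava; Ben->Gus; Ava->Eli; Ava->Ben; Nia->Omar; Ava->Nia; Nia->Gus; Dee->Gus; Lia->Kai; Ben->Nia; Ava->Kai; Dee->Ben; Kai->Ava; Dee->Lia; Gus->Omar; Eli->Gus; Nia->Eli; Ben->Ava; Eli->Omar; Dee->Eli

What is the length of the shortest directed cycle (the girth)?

2

For each vertex v, BFS finds the shortest path from v back to v.
The shortest such closed walk is Lia → Dee → Lia, length 2.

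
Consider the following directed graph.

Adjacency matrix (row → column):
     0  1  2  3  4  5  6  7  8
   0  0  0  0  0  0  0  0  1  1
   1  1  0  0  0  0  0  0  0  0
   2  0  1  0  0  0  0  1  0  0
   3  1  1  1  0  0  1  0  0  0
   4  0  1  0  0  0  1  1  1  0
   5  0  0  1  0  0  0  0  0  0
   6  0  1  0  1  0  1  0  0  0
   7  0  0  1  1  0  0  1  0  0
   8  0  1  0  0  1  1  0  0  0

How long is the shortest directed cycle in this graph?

For each vertex v, BFS finds the shortest path from v back to v.
The shortest such closed walk is 0 → 7 → 3 → 0, length 3.

3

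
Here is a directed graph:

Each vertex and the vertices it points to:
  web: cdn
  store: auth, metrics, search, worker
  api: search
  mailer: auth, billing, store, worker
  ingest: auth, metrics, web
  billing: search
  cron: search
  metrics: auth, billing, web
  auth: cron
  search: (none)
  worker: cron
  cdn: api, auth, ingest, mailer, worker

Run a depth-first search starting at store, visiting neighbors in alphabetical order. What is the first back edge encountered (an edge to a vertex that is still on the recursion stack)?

DFS from store (visiting neighbors in alphabetical order); mark gray on enter, black on exit:
store gray
  auth gray
    cron gray
      search gray
      search black
    cron black
  auth black
  metrics gray
    metrics→auth: auth black — skip
    billing gray
      billing→search: search black — skip
    billing black
    web gray
      cdn gray
        api gray
          api→search: search black — skip
        api black
        cdn→auth: auth black — skip
        ingest gray
          ingest→auth: auth black — skip
          ingest→metrics: metrics is gray → back edge
First back edge: ingest → metrics.

ingest->metrics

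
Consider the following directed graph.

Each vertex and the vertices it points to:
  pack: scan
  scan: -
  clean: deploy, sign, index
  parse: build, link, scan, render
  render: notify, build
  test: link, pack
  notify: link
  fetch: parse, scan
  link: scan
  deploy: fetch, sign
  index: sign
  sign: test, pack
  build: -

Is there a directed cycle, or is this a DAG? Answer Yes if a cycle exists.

No

DFS with white/gray/black marking, starting from deploy:
deploy gray
  fetch gray
    parse gray
      build gray
      build black
      link gray
        scan gray
        scan black
      link black
      parse→scan: scan black — skip
      render gray
        notify gray
          notify→link: link black — skip
        notify black
        render→build: build black — skip
      render black
    parse black
    fetch→scan: scan black — skip
  fetch black
  sign gray
    test gray
      test→link: link black — skip
      pack gray
        pack→scan: scan black — skip
      pack black
    test black
    sign→pack: pack black — skip
  sign black
deploy black
clean gray
  clean→deploy: deploy black — skip
  clean→sign: sign black — skip
  index gray
    index→sign: sign black — skip
  index black
clean black
Every edge goes to a white or black vertex — no back edge, so the graph is acyclic.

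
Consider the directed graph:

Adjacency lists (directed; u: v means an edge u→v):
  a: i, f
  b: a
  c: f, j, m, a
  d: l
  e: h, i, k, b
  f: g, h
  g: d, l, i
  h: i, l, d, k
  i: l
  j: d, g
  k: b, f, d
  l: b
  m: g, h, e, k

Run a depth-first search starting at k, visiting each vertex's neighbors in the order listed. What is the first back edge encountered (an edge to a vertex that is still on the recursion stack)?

l→b

DFS from k (visiting each vertex's neighbors in the order listed); mark gray on enter, black on exit:
k gray
  b gray
    a gray
      i gray
        l gray
          l→b: b is gray → back edge
First back edge: l → b.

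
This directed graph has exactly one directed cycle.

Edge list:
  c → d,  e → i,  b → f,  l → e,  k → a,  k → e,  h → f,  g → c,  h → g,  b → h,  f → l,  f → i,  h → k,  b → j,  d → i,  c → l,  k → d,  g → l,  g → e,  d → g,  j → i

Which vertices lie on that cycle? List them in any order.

DFS with gray/black marking from g:
g gray
  l gray
    e gray
      i gray
      i black
    e black
  l black
  c gray
    d gray
      d→i: i black — skip
      d→g: g is gray → back edge
Back edge closes the cycle g → c → d → g; its vertices are {c, d, g}.

c, d, g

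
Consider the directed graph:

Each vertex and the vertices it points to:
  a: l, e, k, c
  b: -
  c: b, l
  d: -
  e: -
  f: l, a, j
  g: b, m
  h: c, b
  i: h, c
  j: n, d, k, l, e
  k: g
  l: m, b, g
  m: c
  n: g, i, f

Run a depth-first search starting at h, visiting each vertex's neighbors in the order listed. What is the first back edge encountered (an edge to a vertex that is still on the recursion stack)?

m->c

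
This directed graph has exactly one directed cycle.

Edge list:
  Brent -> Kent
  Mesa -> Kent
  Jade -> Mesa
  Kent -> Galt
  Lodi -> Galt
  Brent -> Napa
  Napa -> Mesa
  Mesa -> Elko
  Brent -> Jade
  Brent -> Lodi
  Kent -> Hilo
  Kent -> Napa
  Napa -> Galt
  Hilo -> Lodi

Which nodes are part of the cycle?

Kent, Mesa, Napa

DFS with gray/black marking from Kent:
Kent gray
  Napa gray
    Galt gray
    Galt black
    Mesa gray
      Mesa→Kent: Kent is gray → back edge
Back edge closes the cycle Kent → Napa → Mesa → Kent; its vertices are {Kent, Mesa, Napa}.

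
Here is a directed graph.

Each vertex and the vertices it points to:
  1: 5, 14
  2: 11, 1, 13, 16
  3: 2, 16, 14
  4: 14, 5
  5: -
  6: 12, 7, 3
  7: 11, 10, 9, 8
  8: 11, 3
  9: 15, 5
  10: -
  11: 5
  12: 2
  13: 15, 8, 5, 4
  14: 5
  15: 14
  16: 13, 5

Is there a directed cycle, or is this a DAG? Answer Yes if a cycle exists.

DFS with white/gray/black marking, starting from 5:
5 gray
5 black
1 gray
  1→5: 5 black — skip
  14 gray
    14→5: 5 black — skip
  14 black
1 black
2 gray
  11 gray
    11→5: 5 black — skip
  11 black
  2→1: 1 black — skip
  13 gray
    15 gray
      15→14: 14 black — skip
    15 black
    8 gray
      8→11: 11 black — skip
      3 gray
        3→2: 2 is gray → back edge
Back edge found, so a cycle exists: 2 → 13 → 8 → 3 → 2.

Yes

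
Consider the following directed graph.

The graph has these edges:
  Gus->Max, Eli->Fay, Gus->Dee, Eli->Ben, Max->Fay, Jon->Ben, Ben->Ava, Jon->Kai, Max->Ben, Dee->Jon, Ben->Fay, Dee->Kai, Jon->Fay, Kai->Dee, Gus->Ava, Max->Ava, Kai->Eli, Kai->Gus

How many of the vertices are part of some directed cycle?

A vertex is on a directed cycle iff it belongs to a strongly connected component of size ≥ 2 (or has a self-loop).
The vertices on cycles are {Dee, Gus, Jon, Kai} — 4 in total.

4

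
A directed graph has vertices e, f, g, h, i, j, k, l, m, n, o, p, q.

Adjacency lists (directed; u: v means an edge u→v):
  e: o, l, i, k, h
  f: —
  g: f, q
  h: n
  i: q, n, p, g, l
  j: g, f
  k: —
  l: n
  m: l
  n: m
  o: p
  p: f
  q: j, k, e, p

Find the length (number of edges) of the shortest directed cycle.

3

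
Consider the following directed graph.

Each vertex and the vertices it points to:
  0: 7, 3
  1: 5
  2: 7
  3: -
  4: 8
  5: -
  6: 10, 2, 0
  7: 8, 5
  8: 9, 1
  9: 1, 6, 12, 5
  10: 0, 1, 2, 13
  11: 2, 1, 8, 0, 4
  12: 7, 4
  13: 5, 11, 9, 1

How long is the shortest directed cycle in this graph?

4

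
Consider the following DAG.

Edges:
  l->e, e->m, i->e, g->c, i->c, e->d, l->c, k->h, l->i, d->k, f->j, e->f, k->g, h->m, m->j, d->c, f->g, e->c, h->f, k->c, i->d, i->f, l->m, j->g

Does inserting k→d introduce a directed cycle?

Adding k→d creates a cycle iff d can already reach k.
Path from d: d → k.
So d → … → k → d is a cycle.

Yes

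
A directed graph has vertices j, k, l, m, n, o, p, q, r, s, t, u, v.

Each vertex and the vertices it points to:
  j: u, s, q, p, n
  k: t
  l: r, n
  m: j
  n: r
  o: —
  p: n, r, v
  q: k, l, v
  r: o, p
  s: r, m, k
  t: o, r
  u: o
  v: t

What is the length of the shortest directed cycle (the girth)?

For each vertex v, BFS finds the shortest path from v back to v.
The shortest such closed walk is p → r → p, length 2.

2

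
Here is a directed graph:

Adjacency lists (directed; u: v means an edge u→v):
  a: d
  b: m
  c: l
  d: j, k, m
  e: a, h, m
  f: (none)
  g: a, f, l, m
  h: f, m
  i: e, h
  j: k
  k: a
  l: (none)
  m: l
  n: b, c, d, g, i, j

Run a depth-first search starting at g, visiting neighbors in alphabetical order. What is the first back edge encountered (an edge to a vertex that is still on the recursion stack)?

DFS from g (visiting neighbors in alphabetical order); mark gray on enter, black on exit:
g gray
  a gray
    d gray
      j gray
        k gray
          k→a: a is gray → back edge
First back edge: k → a.

k->a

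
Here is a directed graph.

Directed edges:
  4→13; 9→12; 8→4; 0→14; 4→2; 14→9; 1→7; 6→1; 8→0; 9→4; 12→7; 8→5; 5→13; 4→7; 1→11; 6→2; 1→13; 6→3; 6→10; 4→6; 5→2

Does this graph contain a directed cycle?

DFS with white/gray/black marking, starting from 14:
14 gray
  9 gray
    12 gray
      7 gray
      7 black
    12 black
    4 gray
      13 gray
      13 black
      4→7: 7 black — skip
      6 gray
        1 gray
          1→13: 13 black — skip
          1→7: 7 black — skip
          11 gray
          11 black
        1 black
        10 gray
        10 black
        3 gray
        3 black
        2 gray
        2 black
      6 black
      4→2: 2 black — skip
    4 black
  9 black
14 black
0 gray
  0→14: 14 black — skip
0 black
5 gray
  5→2: 2 black — skip
  5→13: 13 black — skip
5 black
8 gray
  8→4: 4 black — skip
  8→0: 0 black — skip
  8→5: 5 black — skip
8 black
Every edge goes to a white or black vertex — no back edge, so the graph is acyclic.

No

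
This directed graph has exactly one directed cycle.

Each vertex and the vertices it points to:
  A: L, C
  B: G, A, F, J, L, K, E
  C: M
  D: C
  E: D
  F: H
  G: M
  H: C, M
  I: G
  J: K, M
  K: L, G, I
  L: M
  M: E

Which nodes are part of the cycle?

C, D, E, M

DFS with gray/black marking from E:
E gray
  D gray
    C gray
      M gray
        M→E: E is gray → back edge
Back edge closes the cycle E → D → C → M → E; its vertices are {C, D, E, M}.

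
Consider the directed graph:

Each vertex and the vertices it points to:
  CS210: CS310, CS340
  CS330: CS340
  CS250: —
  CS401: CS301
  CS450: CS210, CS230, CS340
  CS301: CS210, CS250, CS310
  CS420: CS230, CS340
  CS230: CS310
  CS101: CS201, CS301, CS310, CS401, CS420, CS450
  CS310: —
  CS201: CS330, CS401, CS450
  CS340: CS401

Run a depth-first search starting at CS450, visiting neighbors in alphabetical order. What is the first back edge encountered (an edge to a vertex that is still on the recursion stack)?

CS301->CS210

DFS from CS450 (visiting neighbors in alphabetical order); mark gray on enter, black on exit:
CS450 gray
  CS210 gray
    CS310 gray
    CS310 black
    CS340 gray
      CS401 gray
        CS301 gray
          CS301→CS210: CS210 is gray → back edge
First back edge: CS301 → CS210.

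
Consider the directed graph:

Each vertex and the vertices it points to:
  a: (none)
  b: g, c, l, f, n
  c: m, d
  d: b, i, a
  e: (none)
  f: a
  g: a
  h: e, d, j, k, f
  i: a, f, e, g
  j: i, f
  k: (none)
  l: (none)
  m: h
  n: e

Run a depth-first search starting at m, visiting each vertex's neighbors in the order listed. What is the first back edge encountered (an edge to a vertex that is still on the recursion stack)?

DFS from m (visiting each vertex's neighbors in the order listed); mark gray on enter, black on exit:
m gray
  h gray
    e gray
    e black
    d gray
      b gray
        g gray
          a gray
          a black
        g black
        c gray
          c→m: m is gray → back edge
First back edge: c → m.

c→m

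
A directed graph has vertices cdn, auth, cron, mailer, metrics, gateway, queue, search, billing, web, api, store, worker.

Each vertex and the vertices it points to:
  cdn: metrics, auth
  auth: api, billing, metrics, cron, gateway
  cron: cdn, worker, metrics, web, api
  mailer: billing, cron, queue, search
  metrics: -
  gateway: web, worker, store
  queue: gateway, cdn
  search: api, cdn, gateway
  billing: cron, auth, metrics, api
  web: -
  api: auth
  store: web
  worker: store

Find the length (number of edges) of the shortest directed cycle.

2

For each vertex v, BFS finds the shortest path from v back to v.
The shortest such closed walk is billing → auth → billing, length 2.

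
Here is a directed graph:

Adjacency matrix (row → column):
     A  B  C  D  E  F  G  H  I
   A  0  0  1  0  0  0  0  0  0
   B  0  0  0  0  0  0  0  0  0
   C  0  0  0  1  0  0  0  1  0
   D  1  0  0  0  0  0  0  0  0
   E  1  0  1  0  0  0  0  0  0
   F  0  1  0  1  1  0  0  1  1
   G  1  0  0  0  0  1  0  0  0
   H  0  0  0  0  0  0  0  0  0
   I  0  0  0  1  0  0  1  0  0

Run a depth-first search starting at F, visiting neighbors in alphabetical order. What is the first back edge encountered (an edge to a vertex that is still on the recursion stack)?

C→D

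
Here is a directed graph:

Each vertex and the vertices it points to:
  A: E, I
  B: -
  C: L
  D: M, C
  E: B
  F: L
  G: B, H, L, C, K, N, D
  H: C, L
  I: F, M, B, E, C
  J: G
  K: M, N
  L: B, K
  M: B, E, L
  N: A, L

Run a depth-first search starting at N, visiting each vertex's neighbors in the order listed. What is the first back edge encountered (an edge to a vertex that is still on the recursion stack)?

M->L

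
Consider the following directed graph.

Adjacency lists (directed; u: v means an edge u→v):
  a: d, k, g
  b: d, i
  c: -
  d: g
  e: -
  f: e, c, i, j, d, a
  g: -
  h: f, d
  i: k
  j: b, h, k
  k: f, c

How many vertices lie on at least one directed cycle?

A vertex is on a directed cycle iff it belongs to a strongly connected component of size ≥ 2 (or has a self-loop).
The vertices on cycles are {a, b, f, h, i, j, k} — 7 in total.

7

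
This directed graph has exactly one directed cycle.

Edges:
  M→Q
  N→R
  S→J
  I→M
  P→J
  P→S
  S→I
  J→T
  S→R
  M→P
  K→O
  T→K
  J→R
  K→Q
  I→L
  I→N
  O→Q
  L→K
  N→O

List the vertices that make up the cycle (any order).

DFS with gray/black marking from P:
P gray
  S gray
    I gray
      N gray
        R gray
        R black
        O gray
          Q gray
          Q black
        O black
      N black
      L gray
        K gray
          K→O: O black — skip
          K→Q: Q black — skip
        K black
      L black
      M gray
        M→Q: Q black — skip
        M→P: P is gray → back edge
Back edge closes the cycle P → S → I → M → P; its vertices are {I, M, P, S}.

I, M, P, S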